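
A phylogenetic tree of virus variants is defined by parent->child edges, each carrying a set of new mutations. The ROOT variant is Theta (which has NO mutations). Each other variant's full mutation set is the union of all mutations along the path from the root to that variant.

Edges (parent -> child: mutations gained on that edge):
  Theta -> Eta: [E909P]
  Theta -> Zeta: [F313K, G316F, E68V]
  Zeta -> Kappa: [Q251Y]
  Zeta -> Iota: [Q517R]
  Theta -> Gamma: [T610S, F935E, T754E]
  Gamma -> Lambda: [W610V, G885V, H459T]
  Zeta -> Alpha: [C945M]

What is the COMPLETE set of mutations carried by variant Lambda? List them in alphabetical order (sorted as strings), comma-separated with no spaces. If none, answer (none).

At Theta: gained [] -> total []
At Gamma: gained ['T610S', 'F935E', 'T754E'] -> total ['F935E', 'T610S', 'T754E']
At Lambda: gained ['W610V', 'G885V', 'H459T'] -> total ['F935E', 'G885V', 'H459T', 'T610S', 'T754E', 'W610V']

Answer: F935E,G885V,H459T,T610S,T754E,W610V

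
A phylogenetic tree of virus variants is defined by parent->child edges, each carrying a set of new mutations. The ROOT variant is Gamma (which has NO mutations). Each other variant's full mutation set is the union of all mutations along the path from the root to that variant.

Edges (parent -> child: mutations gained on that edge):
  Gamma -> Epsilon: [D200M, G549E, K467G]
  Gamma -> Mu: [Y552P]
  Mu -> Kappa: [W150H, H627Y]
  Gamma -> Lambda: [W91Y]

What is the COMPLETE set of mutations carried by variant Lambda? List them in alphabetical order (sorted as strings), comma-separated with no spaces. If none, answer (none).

At Gamma: gained [] -> total []
At Lambda: gained ['W91Y'] -> total ['W91Y']

Answer: W91Y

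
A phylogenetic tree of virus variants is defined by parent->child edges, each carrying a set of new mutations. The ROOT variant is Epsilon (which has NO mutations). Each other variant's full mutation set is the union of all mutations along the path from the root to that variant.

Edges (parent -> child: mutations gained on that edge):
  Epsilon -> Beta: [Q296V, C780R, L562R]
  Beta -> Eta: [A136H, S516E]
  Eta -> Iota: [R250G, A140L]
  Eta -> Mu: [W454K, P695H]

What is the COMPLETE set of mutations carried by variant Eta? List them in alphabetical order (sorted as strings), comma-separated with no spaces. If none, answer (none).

Answer: A136H,C780R,L562R,Q296V,S516E

Derivation:
At Epsilon: gained [] -> total []
At Beta: gained ['Q296V', 'C780R', 'L562R'] -> total ['C780R', 'L562R', 'Q296V']
At Eta: gained ['A136H', 'S516E'] -> total ['A136H', 'C780R', 'L562R', 'Q296V', 'S516E']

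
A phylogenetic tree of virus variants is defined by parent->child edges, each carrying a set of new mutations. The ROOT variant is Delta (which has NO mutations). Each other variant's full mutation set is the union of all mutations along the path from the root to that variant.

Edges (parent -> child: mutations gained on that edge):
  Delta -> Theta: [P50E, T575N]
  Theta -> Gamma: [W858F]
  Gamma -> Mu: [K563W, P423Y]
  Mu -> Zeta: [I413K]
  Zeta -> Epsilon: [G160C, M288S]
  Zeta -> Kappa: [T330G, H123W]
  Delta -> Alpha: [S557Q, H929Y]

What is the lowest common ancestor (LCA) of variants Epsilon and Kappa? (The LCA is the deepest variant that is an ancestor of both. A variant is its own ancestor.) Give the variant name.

Path from root to Epsilon: Delta -> Theta -> Gamma -> Mu -> Zeta -> Epsilon
  ancestors of Epsilon: {Delta, Theta, Gamma, Mu, Zeta, Epsilon}
Path from root to Kappa: Delta -> Theta -> Gamma -> Mu -> Zeta -> Kappa
  ancestors of Kappa: {Delta, Theta, Gamma, Mu, Zeta, Kappa}
Common ancestors: {Delta, Theta, Gamma, Mu, Zeta}
Walk up from Kappa: Kappa (not in ancestors of Epsilon), Zeta (in ancestors of Epsilon), Mu (in ancestors of Epsilon), Gamma (in ancestors of Epsilon), Theta (in ancestors of Epsilon), Delta (in ancestors of Epsilon)
Deepest common ancestor (LCA) = Zeta

Answer: Zeta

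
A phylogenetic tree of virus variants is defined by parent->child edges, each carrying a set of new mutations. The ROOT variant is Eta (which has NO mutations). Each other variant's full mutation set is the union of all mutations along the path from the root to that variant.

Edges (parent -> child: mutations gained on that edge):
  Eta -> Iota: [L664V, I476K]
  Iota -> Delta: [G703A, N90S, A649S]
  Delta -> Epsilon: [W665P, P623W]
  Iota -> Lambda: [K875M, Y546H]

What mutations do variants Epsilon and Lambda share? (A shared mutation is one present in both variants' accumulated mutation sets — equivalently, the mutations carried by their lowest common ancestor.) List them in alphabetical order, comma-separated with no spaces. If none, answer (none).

Accumulating mutations along path to Epsilon:
  At Eta: gained [] -> total []
  At Iota: gained ['L664V', 'I476K'] -> total ['I476K', 'L664V']
  At Delta: gained ['G703A', 'N90S', 'A649S'] -> total ['A649S', 'G703A', 'I476K', 'L664V', 'N90S']
  At Epsilon: gained ['W665P', 'P623W'] -> total ['A649S', 'G703A', 'I476K', 'L664V', 'N90S', 'P623W', 'W665P']
Mutations(Epsilon) = ['A649S', 'G703A', 'I476K', 'L664V', 'N90S', 'P623W', 'W665P']
Accumulating mutations along path to Lambda:
  At Eta: gained [] -> total []
  At Iota: gained ['L664V', 'I476K'] -> total ['I476K', 'L664V']
  At Lambda: gained ['K875M', 'Y546H'] -> total ['I476K', 'K875M', 'L664V', 'Y546H']
Mutations(Lambda) = ['I476K', 'K875M', 'L664V', 'Y546H']
Intersection: ['A649S', 'G703A', 'I476K', 'L664V', 'N90S', 'P623W', 'W665P'] ∩ ['I476K', 'K875M', 'L664V', 'Y546H'] = ['I476K', 'L664V']

Answer: I476K,L664V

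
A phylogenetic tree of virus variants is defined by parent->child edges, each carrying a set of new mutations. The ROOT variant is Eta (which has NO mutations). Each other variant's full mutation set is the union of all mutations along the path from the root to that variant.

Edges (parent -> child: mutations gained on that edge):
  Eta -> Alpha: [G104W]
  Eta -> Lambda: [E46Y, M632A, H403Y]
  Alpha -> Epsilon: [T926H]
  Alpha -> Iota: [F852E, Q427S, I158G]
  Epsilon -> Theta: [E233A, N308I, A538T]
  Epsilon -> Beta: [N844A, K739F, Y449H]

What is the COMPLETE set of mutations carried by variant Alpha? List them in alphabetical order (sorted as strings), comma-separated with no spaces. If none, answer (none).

Answer: G104W

Derivation:
At Eta: gained [] -> total []
At Alpha: gained ['G104W'] -> total ['G104W']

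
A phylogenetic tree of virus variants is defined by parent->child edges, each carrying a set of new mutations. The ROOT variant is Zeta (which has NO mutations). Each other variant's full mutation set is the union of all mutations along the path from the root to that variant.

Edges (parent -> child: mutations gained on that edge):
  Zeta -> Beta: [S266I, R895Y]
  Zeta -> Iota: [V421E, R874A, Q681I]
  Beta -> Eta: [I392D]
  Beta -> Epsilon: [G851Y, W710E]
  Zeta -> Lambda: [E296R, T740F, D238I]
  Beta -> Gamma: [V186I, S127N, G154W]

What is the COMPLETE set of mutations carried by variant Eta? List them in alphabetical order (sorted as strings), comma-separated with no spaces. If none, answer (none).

At Zeta: gained [] -> total []
At Beta: gained ['S266I', 'R895Y'] -> total ['R895Y', 'S266I']
At Eta: gained ['I392D'] -> total ['I392D', 'R895Y', 'S266I']

Answer: I392D,R895Y,S266I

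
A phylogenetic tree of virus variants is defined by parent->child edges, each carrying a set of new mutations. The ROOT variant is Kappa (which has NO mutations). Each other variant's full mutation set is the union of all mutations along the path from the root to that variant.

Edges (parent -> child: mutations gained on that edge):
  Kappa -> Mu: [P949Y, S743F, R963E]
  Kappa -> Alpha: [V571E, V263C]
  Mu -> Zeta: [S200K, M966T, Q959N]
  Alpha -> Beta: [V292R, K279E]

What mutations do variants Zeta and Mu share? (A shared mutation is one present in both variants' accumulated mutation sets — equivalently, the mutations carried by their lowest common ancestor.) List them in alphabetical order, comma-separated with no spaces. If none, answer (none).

Accumulating mutations along path to Zeta:
  At Kappa: gained [] -> total []
  At Mu: gained ['P949Y', 'S743F', 'R963E'] -> total ['P949Y', 'R963E', 'S743F']
  At Zeta: gained ['S200K', 'M966T', 'Q959N'] -> total ['M966T', 'P949Y', 'Q959N', 'R963E', 'S200K', 'S743F']
Mutations(Zeta) = ['M966T', 'P949Y', 'Q959N', 'R963E', 'S200K', 'S743F']
Accumulating mutations along path to Mu:
  At Kappa: gained [] -> total []
  At Mu: gained ['P949Y', 'S743F', 'R963E'] -> total ['P949Y', 'R963E', 'S743F']
Mutations(Mu) = ['P949Y', 'R963E', 'S743F']
Intersection: ['M966T', 'P949Y', 'Q959N', 'R963E', 'S200K', 'S743F'] ∩ ['P949Y', 'R963E', 'S743F'] = ['P949Y', 'R963E', 'S743F']

Answer: P949Y,R963E,S743F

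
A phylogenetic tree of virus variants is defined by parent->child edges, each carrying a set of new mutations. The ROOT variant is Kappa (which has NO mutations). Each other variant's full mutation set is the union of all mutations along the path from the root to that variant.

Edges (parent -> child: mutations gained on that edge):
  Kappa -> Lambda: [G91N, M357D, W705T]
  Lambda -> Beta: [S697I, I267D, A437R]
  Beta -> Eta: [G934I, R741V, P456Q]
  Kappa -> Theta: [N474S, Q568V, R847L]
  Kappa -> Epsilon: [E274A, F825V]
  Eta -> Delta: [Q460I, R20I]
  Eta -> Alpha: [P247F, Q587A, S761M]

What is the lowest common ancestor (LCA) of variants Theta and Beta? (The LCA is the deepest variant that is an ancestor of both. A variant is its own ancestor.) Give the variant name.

Path from root to Theta: Kappa -> Theta
  ancestors of Theta: {Kappa, Theta}
Path from root to Beta: Kappa -> Lambda -> Beta
  ancestors of Beta: {Kappa, Lambda, Beta}
Common ancestors: {Kappa}
Walk up from Beta: Beta (not in ancestors of Theta), Lambda (not in ancestors of Theta), Kappa (in ancestors of Theta)
Deepest common ancestor (LCA) = Kappa

Answer: Kappa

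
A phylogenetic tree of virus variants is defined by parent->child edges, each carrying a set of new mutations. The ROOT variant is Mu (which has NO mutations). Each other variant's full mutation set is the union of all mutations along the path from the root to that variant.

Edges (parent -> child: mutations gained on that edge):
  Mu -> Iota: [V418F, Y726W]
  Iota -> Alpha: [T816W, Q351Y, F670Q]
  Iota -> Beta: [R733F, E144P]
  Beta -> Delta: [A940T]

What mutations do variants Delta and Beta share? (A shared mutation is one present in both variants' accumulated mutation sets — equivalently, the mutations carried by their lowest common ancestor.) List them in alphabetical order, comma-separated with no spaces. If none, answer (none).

Accumulating mutations along path to Delta:
  At Mu: gained [] -> total []
  At Iota: gained ['V418F', 'Y726W'] -> total ['V418F', 'Y726W']
  At Beta: gained ['R733F', 'E144P'] -> total ['E144P', 'R733F', 'V418F', 'Y726W']
  At Delta: gained ['A940T'] -> total ['A940T', 'E144P', 'R733F', 'V418F', 'Y726W']
Mutations(Delta) = ['A940T', 'E144P', 'R733F', 'V418F', 'Y726W']
Accumulating mutations along path to Beta:
  At Mu: gained [] -> total []
  At Iota: gained ['V418F', 'Y726W'] -> total ['V418F', 'Y726W']
  At Beta: gained ['R733F', 'E144P'] -> total ['E144P', 'R733F', 'V418F', 'Y726W']
Mutations(Beta) = ['E144P', 'R733F', 'V418F', 'Y726W']
Intersection: ['A940T', 'E144P', 'R733F', 'V418F', 'Y726W'] ∩ ['E144P', 'R733F', 'V418F', 'Y726W'] = ['E144P', 'R733F', 'V418F', 'Y726W']

Answer: E144P,R733F,V418F,Y726W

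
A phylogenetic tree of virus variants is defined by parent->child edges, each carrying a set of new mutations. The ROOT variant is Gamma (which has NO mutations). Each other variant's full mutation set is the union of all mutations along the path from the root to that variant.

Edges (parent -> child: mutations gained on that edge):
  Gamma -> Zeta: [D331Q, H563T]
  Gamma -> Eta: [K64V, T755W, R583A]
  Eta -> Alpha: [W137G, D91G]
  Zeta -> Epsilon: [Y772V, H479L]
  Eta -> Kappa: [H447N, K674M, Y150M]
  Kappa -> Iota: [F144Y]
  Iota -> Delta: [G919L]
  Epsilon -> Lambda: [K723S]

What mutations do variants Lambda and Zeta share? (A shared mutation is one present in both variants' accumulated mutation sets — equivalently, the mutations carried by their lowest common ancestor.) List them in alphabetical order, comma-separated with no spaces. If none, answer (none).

Accumulating mutations along path to Lambda:
  At Gamma: gained [] -> total []
  At Zeta: gained ['D331Q', 'H563T'] -> total ['D331Q', 'H563T']
  At Epsilon: gained ['Y772V', 'H479L'] -> total ['D331Q', 'H479L', 'H563T', 'Y772V']
  At Lambda: gained ['K723S'] -> total ['D331Q', 'H479L', 'H563T', 'K723S', 'Y772V']
Mutations(Lambda) = ['D331Q', 'H479L', 'H563T', 'K723S', 'Y772V']
Accumulating mutations along path to Zeta:
  At Gamma: gained [] -> total []
  At Zeta: gained ['D331Q', 'H563T'] -> total ['D331Q', 'H563T']
Mutations(Zeta) = ['D331Q', 'H563T']
Intersection: ['D331Q', 'H479L', 'H563T', 'K723S', 'Y772V'] ∩ ['D331Q', 'H563T'] = ['D331Q', 'H563T']

Answer: D331Q,H563T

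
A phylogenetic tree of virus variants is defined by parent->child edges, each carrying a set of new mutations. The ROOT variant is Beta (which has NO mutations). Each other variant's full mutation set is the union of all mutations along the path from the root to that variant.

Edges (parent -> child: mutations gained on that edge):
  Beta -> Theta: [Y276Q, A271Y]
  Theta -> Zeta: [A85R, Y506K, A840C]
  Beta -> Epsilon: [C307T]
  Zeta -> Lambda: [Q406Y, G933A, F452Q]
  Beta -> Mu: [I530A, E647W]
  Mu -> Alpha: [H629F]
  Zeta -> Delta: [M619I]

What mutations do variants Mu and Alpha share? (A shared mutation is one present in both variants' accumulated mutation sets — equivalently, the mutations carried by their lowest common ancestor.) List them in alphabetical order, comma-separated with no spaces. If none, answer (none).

Accumulating mutations along path to Mu:
  At Beta: gained [] -> total []
  At Mu: gained ['I530A', 'E647W'] -> total ['E647W', 'I530A']
Mutations(Mu) = ['E647W', 'I530A']
Accumulating mutations along path to Alpha:
  At Beta: gained [] -> total []
  At Mu: gained ['I530A', 'E647W'] -> total ['E647W', 'I530A']
  At Alpha: gained ['H629F'] -> total ['E647W', 'H629F', 'I530A']
Mutations(Alpha) = ['E647W', 'H629F', 'I530A']
Intersection: ['E647W', 'I530A'] ∩ ['E647W', 'H629F', 'I530A'] = ['E647W', 'I530A']

Answer: E647W,I530A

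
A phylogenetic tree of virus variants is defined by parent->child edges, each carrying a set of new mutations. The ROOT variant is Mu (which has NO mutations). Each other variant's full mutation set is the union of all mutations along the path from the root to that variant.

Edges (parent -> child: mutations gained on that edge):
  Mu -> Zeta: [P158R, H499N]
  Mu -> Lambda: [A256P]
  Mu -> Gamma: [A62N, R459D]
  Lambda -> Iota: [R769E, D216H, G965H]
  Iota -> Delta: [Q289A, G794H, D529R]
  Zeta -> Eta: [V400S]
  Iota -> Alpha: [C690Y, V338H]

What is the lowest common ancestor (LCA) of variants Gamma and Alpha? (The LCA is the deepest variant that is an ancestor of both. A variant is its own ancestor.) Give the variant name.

Path from root to Gamma: Mu -> Gamma
  ancestors of Gamma: {Mu, Gamma}
Path from root to Alpha: Mu -> Lambda -> Iota -> Alpha
  ancestors of Alpha: {Mu, Lambda, Iota, Alpha}
Common ancestors: {Mu}
Walk up from Alpha: Alpha (not in ancestors of Gamma), Iota (not in ancestors of Gamma), Lambda (not in ancestors of Gamma), Mu (in ancestors of Gamma)
Deepest common ancestor (LCA) = Mu

Answer: Mu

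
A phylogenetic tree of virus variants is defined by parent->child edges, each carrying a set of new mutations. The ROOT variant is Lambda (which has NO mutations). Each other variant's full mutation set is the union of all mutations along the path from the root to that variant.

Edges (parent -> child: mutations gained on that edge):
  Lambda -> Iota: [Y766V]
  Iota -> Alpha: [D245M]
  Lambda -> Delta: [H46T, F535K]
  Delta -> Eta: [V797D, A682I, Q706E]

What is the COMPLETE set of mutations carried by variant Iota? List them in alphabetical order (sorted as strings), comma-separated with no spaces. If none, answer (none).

At Lambda: gained [] -> total []
At Iota: gained ['Y766V'] -> total ['Y766V']

Answer: Y766V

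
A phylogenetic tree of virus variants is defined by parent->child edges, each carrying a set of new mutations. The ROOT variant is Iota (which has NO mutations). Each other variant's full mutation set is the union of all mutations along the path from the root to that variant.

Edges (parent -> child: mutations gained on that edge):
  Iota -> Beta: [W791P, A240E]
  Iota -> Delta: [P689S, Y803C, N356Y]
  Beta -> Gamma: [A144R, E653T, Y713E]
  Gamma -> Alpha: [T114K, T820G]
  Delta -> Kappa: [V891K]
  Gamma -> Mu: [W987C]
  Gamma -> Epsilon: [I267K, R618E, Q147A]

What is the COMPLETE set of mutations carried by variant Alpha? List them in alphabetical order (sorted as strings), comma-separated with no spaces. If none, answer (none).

At Iota: gained [] -> total []
At Beta: gained ['W791P', 'A240E'] -> total ['A240E', 'W791P']
At Gamma: gained ['A144R', 'E653T', 'Y713E'] -> total ['A144R', 'A240E', 'E653T', 'W791P', 'Y713E']
At Alpha: gained ['T114K', 'T820G'] -> total ['A144R', 'A240E', 'E653T', 'T114K', 'T820G', 'W791P', 'Y713E']

Answer: A144R,A240E,E653T,T114K,T820G,W791P,Y713E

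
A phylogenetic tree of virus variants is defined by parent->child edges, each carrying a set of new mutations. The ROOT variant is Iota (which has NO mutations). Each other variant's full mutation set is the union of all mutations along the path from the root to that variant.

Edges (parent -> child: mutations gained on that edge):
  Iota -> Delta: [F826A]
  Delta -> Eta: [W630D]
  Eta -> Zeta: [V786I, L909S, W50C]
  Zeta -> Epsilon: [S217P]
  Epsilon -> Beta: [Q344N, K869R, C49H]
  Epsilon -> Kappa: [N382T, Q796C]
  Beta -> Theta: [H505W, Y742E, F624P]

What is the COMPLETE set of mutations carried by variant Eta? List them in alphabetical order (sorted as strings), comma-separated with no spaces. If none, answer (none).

At Iota: gained [] -> total []
At Delta: gained ['F826A'] -> total ['F826A']
At Eta: gained ['W630D'] -> total ['F826A', 'W630D']

Answer: F826A,W630D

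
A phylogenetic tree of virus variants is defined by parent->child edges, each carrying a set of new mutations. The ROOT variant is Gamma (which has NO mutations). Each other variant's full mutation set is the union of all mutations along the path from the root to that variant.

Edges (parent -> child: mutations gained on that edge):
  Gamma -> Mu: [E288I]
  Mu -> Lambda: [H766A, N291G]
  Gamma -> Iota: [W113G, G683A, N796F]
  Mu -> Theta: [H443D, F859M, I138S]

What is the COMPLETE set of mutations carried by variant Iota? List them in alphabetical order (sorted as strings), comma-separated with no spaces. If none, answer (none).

At Gamma: gained [] -> total []
At Iota: gained ['W113G', 'G683A', 'N796F'] -> total ['G683A', 'N796F', 'W113G']

Answer: G683A,N796F,W113G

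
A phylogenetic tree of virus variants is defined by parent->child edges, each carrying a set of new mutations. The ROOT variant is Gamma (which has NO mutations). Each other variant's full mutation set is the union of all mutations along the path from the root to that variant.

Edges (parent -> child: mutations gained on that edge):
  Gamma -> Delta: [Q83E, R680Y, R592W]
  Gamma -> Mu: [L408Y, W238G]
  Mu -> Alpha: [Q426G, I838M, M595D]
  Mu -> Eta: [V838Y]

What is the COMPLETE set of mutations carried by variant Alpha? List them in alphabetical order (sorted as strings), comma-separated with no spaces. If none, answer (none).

At Gamma: gained [] -> total []
At Mu: gained ['L408Y', 'W238G'] -> total ['L408Y', 'W238G']
At Alpha: gained ['Q426G', 'I838M', 'M595D'] -> total ['I838M', 'L408Y', 'M595D', 'Q426G', 'W238G']

Answer: I838M,L408Y,M595D,Q426G,W238G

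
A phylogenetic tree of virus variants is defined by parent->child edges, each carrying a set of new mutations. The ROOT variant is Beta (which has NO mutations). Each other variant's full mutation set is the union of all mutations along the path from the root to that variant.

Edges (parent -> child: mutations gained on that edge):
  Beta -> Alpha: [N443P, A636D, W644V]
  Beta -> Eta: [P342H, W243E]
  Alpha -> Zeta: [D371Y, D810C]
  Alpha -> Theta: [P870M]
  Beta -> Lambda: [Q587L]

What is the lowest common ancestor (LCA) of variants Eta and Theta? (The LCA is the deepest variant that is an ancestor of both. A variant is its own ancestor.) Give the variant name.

Path from root to Eta: Beta -> Eta
  ancestors of Eta: {Beta, Eta}
Path from root to Theta: Beta -> Alpha -> Theta
  ancestors of Theta: {Beta, Alpha, Theta}
Common ancestors: {Beta}
Walk up from Theta: Theta (not in ancestors of Eta), Alpha (not in ancestors of Eta), Beta (in ancestors of Eta)
Deepest common ancestor (LCA) = Beta

Answer: Beta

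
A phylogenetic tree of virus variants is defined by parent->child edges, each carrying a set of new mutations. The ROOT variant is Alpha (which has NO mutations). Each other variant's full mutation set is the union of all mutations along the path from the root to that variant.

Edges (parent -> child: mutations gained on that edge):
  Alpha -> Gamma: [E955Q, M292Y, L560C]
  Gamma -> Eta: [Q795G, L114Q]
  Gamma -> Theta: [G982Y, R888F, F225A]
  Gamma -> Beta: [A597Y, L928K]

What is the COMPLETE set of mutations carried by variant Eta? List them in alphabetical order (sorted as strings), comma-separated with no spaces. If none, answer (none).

Answer: E955Q,L114Q,L560C,M292Y,Q795G

Derivation:
At Alpha: gained [] -> total []
At Gamma: gained ['E955Q', 'M292Y', 'L560C'] -> total ['E955Q', 'L560C', 'M292Y']
At Eta: gained ['Q795G', 'L114Q'] -> total ['E955Q', 'L114Q', 'L560C', 'M292Y', 'Q795G']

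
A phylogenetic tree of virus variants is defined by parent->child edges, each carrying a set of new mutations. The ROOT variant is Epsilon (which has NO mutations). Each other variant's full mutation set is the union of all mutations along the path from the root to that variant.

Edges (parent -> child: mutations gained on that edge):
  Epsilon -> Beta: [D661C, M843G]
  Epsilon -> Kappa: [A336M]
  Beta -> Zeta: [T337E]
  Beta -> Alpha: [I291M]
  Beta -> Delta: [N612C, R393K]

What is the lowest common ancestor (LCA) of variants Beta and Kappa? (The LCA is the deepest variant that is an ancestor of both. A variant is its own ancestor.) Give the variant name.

Path from root to Beta: Epsilon -> Beta
  ancestors of Beta: {Epsilon, Beta}
Path from root to Kappa: Epsilon -> Kappa
  ancestors of Kappa: {Epsilon, Kappa}
Common ancestors: {Epsilon}
Walk up from Kappa: Kappa (not in ancestors of Beta), Epsilon (in ancestors of Beta)
Deepest common ancestor (LCA) = Epsilon

Answer: Epsilon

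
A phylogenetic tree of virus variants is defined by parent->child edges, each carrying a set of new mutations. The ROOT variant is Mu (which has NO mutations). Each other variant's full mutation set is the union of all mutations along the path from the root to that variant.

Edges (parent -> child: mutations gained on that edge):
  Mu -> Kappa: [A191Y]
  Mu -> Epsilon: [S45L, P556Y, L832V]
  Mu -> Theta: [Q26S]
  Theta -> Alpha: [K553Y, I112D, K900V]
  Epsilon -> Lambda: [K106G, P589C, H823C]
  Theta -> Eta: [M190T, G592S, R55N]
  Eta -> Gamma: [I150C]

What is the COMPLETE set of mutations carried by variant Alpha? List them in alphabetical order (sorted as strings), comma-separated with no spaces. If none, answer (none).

Answer: I112D,K553Y,K900V,Q26S

Derivation:
At Mu: gained [] -> total []
At Theta: gained ['Q26S'] -> total ['Q26S']
At Alpha: gained ['K553Y', 'I112D', 'K900V'] -> total ['I112D', 'K553Y', 'K900V', 'Q26S']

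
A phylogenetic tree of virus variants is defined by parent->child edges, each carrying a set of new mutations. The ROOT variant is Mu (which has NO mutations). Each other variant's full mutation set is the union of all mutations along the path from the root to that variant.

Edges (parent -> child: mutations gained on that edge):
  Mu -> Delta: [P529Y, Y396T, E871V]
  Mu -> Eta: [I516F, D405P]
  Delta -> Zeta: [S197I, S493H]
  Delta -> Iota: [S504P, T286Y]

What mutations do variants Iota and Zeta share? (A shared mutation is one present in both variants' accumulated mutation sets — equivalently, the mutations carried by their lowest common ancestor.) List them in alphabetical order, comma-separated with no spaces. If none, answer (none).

Answer: E871V,P529Y,Y396T

Derivation:
Accumulating mutations along path to Iota:
  At Mu: gained [] -> total []
  At Delta: gained ['P529Y', 'Y396T', 'E871V'] -> total ['E871V', 'P529Y', 'Y396T']
  At Iota: gained ['S504P', 'T286Y'] -> total ['E871V', 'P529Y', 'S504P', 'T286Y', 'Y396T']
Mutations(Iota) = ['E871V', 'P529Y', 'S504P', 'T286Y', 'Y396T']
Accumulating mutations along path to Zeta:
  At Mu: gained [] -> total []
  At Delta: gained ['P529Y', 'Y396T', 'E871V'] -> total ['E871V', 'P529Y', 'Y396T']
  At Zeta: gained ['S197I', 'S493H'] -> total ['E871V', 'P529Y', 'S197I', 'S493H', 'Y396T']
Mutations(Zeta) = ['E871V', 'P529Y', 'S197I', 'S493H', 'Y396T']
Intersection: ['E871V', 'P529Y', 'S504P', 'T286Y', 'Y396T'] ∩ ['E871V', 'P529Y', 'S197I', 'S493H', 'Y396T'] = ['E871V', 'P529Y', 'Y396T']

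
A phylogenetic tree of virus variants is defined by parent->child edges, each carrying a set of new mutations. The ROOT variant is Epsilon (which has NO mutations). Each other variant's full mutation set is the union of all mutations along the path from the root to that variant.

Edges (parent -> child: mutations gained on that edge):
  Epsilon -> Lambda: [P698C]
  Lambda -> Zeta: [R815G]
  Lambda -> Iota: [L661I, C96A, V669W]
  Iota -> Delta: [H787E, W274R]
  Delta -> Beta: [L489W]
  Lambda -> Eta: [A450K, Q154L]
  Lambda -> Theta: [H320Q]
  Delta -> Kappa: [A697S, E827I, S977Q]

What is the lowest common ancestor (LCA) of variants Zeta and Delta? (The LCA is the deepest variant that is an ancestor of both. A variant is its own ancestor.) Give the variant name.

Path from root to Zeta: Epsilon -> Lambda -> Zeta
  ancestors of Zeta: {Epsilon, Lambda, Zeta}
Path from root to Delta: Epsilon -> Lambda -> Iota -> Delta
  ancestors of Delta: {Epsilon, Lambda, Iota, Delta}
Common ancestors: {Epsilon, Lambda}
Walk up from Delta: Delta (not in ancestors of Zeta), Iota (not in ancestors of Zeta), Lambda (in ancestors of Zeta), Epsilon (in ancestors of Zeta)
Deepest common ancestor (LCA) = Lambda

Answer: Lambda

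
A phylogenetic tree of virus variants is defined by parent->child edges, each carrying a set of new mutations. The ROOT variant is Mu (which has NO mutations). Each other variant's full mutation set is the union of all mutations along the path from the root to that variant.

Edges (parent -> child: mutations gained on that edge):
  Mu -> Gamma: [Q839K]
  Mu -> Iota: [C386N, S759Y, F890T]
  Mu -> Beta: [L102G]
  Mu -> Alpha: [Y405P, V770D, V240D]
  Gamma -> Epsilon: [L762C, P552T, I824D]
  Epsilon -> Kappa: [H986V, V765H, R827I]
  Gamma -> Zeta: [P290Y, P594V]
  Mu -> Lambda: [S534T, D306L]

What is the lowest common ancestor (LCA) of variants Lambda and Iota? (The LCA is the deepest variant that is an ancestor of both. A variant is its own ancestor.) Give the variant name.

Path from root to Lambda: Mu -> Lambda
  ancestors of Lambda: {Mu, Lambda}
Path from root to Iota: Mu -> Iota
  ancestors of Iota: {Mu, Iota}
Common ancestors: {Mu}
Walk up from Iota: Iota (not in ancestors of Lambda), Mu (in ancestors of Lambda)
Deepest common ancestor (LCA) = Mu

Answer: Mu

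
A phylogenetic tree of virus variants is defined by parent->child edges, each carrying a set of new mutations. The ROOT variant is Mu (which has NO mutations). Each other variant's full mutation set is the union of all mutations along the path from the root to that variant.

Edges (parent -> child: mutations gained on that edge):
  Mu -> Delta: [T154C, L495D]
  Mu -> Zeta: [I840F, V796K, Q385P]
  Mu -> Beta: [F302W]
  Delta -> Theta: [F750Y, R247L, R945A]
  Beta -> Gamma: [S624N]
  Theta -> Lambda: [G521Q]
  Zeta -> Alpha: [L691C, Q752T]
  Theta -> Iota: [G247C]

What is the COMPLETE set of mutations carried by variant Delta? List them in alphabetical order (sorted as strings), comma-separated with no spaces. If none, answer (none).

Answer: L495D,T154C

Derivation:
At Mu: gained [] -> total []
At Delta: gained ['T154C', 'L495D'] -> total ['L495D', 'T154C']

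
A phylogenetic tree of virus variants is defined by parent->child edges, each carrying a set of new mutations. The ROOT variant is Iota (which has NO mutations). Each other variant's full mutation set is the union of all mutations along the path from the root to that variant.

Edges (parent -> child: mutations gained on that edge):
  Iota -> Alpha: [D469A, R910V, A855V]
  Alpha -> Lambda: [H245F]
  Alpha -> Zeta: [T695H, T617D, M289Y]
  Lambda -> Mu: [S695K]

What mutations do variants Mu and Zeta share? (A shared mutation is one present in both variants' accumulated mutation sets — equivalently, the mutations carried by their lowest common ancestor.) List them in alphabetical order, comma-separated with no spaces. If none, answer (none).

Accumulating mutations along path to Mu:
  At Iota: gained [] -> total []
  At Alpha: gained ['D469A', 'R910V', 'A855V'] -> total ['A855V', 'D469A', 'R910V']
  At Lambda: gained ['H245F'] -> total ['A855V', 'D469A', 'H245F', 'R910V']
  At Mu: gained ['S695K'] -> total ['A855V', 'D469A', 'H245F', 'R910V', 'S695K']
Mutations(Mu) = ['A855V', 'D469A', 'H245F', 'R910V', 'S695K']
Accumulating mutations along path to Zeta:
  At Iota: gained [] -> total []
  At Alpha: gained ['D469A', 'R910V', 'A855V'] -> total ['A855V', 'D469A', 'R910V']
  At Zeta: gained ['T695H', 'T617D', 'M289Y'] -> total ['A855V', 'D469A', 'M289Y', 'R910V', 'T617D', 'T695H']
Mutations(Zeta) = ['A855V', 'D469A', 'M289Y', 'R910V', 'T617D', 'T695H']
Intersection: ['A855V', 'D469A', 'H245F', 'R910V', 'S695K'] ∩ ['A855V', 'D469A', 'M289Y', 'R910V', 'T617D', 'T695H'] = ['A855V', 'D469A', 'R910V']

Answer: A855V,D469A,R910V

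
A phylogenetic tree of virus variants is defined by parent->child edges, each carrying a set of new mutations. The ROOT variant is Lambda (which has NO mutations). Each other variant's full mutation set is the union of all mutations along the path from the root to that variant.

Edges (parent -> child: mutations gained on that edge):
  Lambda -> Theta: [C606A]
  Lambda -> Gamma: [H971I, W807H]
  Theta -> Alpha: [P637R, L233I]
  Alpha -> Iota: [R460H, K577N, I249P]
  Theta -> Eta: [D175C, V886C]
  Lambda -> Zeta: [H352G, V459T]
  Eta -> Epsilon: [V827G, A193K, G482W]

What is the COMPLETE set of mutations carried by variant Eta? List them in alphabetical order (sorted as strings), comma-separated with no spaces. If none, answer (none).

At Lambda: gained [] -> total []
At Theta: gained ['C606A'] -> total ['C606A']
At Eta: gained ['D175C', 'V886C'] -> total ['C606A', 'D175C', 'V886C']

Answer: C606A,D175C,V886C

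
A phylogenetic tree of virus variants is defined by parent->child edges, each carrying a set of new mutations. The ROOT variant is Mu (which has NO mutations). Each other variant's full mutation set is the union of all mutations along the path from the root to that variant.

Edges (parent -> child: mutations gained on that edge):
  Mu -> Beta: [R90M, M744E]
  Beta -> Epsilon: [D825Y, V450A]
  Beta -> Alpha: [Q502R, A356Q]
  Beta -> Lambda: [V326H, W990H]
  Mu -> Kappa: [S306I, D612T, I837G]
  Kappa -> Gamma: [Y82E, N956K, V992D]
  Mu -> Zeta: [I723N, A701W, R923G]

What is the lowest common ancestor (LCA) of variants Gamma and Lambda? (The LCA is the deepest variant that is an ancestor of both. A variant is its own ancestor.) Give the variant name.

Answer: Mu

Derivation:
Path from root to Gamma: Mu -> Kappa -> Gamma
  ancestors of Gamma: {Mu, Kappa, Gamma}
Path from root to Lambda: Mu -> Beta -> Lambda
  ancestors of Lambda: {Mu, Beta, Lambda}
Common ancestors: {Mu}
Walk up from Lambda: Lambda (not in ancestors of Gamma), Beta (not in ancestors of Gamma), Mu (in ancestors of Gamma)
Deepest common ancestor (LCA) = Mu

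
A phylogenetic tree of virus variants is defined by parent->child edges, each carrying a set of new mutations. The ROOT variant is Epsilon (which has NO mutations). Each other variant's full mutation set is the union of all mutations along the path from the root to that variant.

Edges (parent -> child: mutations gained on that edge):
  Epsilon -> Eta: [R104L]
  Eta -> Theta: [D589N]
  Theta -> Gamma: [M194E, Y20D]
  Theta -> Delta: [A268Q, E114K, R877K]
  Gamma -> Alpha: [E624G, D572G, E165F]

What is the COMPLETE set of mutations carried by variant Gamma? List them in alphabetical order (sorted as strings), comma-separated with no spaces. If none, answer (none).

At Epsilon: gained [] -> total []
At Eta: gained ['R104L'] -> total ['R104L']
At Theta: gained ['D589N'] -> total ['D589N', 'R104L']
At Gamma: gained ['M194E', 'Y20D'] -> total ['D589N', 'M194E', 'R104L', 'Y20D']

Answer: D589N,M194E,R104L,Y20D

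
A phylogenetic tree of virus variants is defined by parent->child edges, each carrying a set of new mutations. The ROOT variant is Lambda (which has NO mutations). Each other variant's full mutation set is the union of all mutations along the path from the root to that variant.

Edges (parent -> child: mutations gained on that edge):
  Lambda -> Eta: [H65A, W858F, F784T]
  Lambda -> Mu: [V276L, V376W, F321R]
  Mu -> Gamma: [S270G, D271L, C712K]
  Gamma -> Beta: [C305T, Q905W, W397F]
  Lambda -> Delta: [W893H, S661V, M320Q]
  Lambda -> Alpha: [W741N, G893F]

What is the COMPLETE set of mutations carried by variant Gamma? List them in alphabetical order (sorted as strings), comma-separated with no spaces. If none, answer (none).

Answer: C712K,D271L,F321R,S270G,V276L,V376W

Derivation:
At Lambda: gained [] -> total []
At Mu: gained ['V276L', 'V376W', 'F321R'] -> total ['F321R', 'V276L', 'V376W']
At Gamma: gained ['S270G', 'D271L', 'C712K'] -> total ['C712K', 'D271L', 'F321R', 'S270G', 'V276L', 'V376W']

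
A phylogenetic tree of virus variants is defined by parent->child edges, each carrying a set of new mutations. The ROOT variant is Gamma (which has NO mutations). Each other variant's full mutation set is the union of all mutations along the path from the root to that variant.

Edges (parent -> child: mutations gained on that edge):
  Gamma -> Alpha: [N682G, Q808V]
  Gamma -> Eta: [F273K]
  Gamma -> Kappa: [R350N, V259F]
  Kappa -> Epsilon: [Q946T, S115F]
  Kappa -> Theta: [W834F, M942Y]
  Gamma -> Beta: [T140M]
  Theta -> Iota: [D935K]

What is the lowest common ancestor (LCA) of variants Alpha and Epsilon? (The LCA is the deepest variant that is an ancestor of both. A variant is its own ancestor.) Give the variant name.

Answer: Gamma

Derivation:
Path from root to Alpha: Gamma -> Alpha
  ancestors of Alpha: {Gamma, Alpha}
Path from root to Epsilon: Gamma -> Kappa -> Epsilon
  ancestors of Epsilon: {Gamma, Kappa, Epsilon}
Common ancestors: {Gamma}
Walk up from Epsilon: Epsilon (not in ancestors of Alpha), Kappa (not in ancestors of Alpha), Gamma (in ancestors of Alpha)
Deepest common ancestor (LCA) = Gamma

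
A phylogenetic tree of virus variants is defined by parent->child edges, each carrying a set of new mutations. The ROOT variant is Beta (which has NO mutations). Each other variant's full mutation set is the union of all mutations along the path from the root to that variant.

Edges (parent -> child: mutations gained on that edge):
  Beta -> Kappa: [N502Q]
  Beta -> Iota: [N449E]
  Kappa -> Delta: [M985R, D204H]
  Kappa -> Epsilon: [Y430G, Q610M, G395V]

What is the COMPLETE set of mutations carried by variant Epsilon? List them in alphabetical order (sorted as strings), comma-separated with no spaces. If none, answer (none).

Answer: G395V,N502Q,Q610M,Y430G

Derivation:
At Beta: gained [] -> total []
At Kappa: gained ['N502Q'] -> total ['N502Q']
At Epsilon: gained ['Y430G', 'Q610M', 'G395V'] -> total ['G395V', 'N502Q', 'Q610M', 'Y430G']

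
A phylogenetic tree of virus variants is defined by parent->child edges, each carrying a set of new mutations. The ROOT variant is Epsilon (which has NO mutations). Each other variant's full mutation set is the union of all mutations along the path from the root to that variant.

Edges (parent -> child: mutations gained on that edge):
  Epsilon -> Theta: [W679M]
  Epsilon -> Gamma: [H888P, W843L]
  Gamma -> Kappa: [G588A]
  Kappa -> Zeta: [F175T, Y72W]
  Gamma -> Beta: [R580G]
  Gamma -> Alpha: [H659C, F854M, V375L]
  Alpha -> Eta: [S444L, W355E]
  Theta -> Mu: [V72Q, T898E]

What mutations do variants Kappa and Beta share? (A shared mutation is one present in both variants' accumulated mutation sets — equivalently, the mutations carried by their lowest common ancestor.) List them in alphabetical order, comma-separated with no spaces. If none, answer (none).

Accumulating mutations along path to Kappa:
  At Epsilon: gained [] -> total []
  At Gamma: gained ['H888P', 'W843L'] -> total ['H888P', 'W843L']
  At Kappa: gained ['G588A'] -> total ['G588A', 'H888P', 'W843L']
Mutations(Kappa) = ['G588A', 'H888P', 'W843L']
Accumulating mutations along path to Beta:
  At Epsilon: gained [] -> total []
  At Gamma: gained ['H888P', 'W843L'] -> total ['H888P', 'W843L']
  At Beta: gained ['R580G'] -> total ['H888P', 'R580G', 'W843L']
Mutations(Beta) = ['H888P', 'R580G', 'W843L']
Intersection: ['G588A', 'H888P', 'W843L'] ∩ ['H888P', 'R580G', 'W843L'] = ['H888P', 'W843L']

Answer: H888P,W843L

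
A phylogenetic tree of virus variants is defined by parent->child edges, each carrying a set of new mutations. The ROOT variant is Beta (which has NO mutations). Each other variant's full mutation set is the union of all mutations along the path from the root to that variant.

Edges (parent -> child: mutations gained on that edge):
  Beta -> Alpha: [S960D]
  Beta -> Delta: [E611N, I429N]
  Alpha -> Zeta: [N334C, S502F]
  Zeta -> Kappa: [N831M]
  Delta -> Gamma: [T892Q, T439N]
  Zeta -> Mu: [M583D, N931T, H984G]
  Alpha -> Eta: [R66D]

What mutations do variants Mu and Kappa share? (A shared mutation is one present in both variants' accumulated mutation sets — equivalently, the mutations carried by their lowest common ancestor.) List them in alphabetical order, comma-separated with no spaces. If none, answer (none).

Answer: N334C,S502F,S960D

Derivation:
Accumulating mutations along path to Mu:
  At Beta: gained [] -> total []
  At Alpha: gained ['S960D'] -> total ['S960D']
  At Zeta: gained ['N334C', 'S502F'] -> total ['N334C', 'S502F', 'S960D']
  At Mu: gained ['M583D', 'N931T', 'H984G'] -> total ['H984G', 'M583D', 'N334C', 'N931T', 'S502F', 'S960D']
Mutations(Mu) = ['H984G', 'M583D', 'N334C', 'N931T', 'S502F', 'S960D']
Accumulating mutations along path to Kappa:
  At Beta: gained [] -> total []
  At Alpha: gained ['S960D'] -> total ['S960D']
  At Zeta: gained ['N334C', 'S502F'] -> total ['N334C', 'S502F', 'S960D']
  At Kappa: gained ['N831M'] -> total ['N334C', 'N831M', 'S502F', 'S960D']
Mutations(Kappa) = ['N334C', 'N831M', 'S502F', 'S960D']
Intersection: ['H984G', 'M583D', 'N334C', 'N931T', 'S502F', 'S960D'] ∩ ['N334C', 'N831M', 'S502F', 'S960D'] = ['N334C', 'S502F', 'S960D']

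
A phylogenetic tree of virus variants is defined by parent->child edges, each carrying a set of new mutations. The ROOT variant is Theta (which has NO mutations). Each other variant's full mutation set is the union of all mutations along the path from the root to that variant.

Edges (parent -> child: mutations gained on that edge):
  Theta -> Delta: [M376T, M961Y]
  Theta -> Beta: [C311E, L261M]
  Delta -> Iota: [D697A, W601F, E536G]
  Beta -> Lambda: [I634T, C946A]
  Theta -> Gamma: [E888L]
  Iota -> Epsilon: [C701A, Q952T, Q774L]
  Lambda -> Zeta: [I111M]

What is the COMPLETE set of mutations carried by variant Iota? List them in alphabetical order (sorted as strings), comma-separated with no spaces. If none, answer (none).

At Theta: gained [] -> total []
At Delta: gained ['M376T', 'M961Y'] -> total ['M376T', 'M961Y']
At Iota: gained ['D697A', 'W601F', 'E536G'] -> total ['D697A', 'E536G', 'M376T', 'M961Y', 'W601F']

Answer: D697A,E536G,M376T,M961Y,W601F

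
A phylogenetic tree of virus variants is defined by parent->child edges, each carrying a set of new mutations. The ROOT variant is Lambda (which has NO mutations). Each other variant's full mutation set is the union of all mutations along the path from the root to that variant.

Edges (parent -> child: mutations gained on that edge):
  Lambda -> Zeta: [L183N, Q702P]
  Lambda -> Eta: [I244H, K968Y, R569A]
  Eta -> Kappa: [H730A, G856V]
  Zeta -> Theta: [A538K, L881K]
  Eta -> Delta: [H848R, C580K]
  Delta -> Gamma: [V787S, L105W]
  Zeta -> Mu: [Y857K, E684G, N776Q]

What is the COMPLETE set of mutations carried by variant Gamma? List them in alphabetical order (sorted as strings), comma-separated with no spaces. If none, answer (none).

Answer: C580K,H848R,I244H,K968Y,L105W,R569A,V787S

Derivation:
At Lambda: gained [] -> total []
At Eta: gained ['I244H', 'K968Y', 'R569A'] -> total ['I244H', 'K968Y', 'R569A']
At Delta: gained ['H848R', 'C580K'] -> total ['C580K', 'H848R', 'I244H', 'K968Y', 'R569A']
At Gamma: gained ['V787S', 'L105W'] -> total ['C580K', 'H848R', 'I244H', 'K968Y', 'L105W', 'R569A', 'V787S']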